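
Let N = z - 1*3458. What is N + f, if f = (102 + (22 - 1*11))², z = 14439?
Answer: 23750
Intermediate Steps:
N = 10981 (N = 14439 - 1*3458 = 14439 - 3458 = 10981)
f = 12769 (f = (102 + (22 - 11))² = (102 + 11)² = 113² = 12769)
N + f = 10981 + 12769 = 23750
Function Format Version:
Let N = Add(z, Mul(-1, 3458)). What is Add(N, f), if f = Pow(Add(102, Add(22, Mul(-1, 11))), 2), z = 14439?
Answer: 23750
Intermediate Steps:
N = 10981 (N = Add(14439, Mul(-1, 3458)) = Add(14439, -3458) = 10981)
f = 12769 (f = Pow(Add(102, Add(22, -11)), 2) = Pow(Add(102, 11), 2) = Pow(113, 2) = 12769)
Add(N, f) = Add(10981, 12769) = 23750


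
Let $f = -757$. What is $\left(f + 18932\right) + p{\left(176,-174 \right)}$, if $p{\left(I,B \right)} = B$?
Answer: $18001$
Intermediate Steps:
$\left(f + 18932\right) + p{\left(176,-174 \right)} = \left(-757 + 18932\right) - 174 = 18175 - 174 = 18001$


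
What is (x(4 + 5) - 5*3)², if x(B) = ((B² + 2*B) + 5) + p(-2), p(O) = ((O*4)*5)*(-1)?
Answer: 16641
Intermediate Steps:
p(O) = -20*O (p(O) = ((4*O)*5)*(-1) = (20*O)*(-1) = -20*O)
x(B) = 45 + B² + 2*B (x(B) = ((B² + 2*B) + 5) - 20*(-2) = (5 + B² + 2*B) + 40 = 45 + B² + 2*B)
(x(4 + 5) - 5*3)² = ((45 + (4 + 5)² + 2*(4 + 5)) - 5*3)² = ((45 + 9² + 2*9) - 15)² = ((45 + 81 + 18) - 15)² = (144 - 15)² = 129² = 16641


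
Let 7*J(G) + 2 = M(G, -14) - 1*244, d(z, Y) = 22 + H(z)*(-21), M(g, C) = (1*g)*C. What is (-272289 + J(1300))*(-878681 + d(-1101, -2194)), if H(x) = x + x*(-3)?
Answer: 1779943302569/7 ≈ 2.5428e+11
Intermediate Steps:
M(g, C) = C*g (M(g, C) = g*C = C*g)
H(x) = -2*x (H(x) = x - 3*x = -2*x)
d(z, Y) = 22 + 42*z (d(z, Y) = 22 - 2*z*(-21) = 22 + 42*z)
J(G) = -246/7 - 2*G (J(G) = -2/7 + (-14*G - 1*244)/7 = -2/7 + (-14*G - 244)/7 = -2/7 + (-244 - 14*G)/7 = -2/7 + (-244/7 - 2*G) = -246/7 - 2*G)
(-272289 + J(1300))*(-878681 + d(-1101, -2194)) = (-272289 + (-246/7 - 2*1300))*(-878681 + (22 + 42*(-1101))) = (-272289 + (-246/7 - 2600))*(-878681 + (22 - 46242)) = (-272289 - 18446/7)*(-878681 - 46220) = -1924469/7*(-924901) = 1779943302569/7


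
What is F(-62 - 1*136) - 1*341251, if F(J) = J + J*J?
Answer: -302245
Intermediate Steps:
F(J) = J + J²
F(-62 - 1*136) - 1*341251 = (-62 - 1*136)*(1 + (-62 - 1*136)) - 1*341251 = (-62 - 136)*(1 + (-62 - 136)) - 341251 = -198*(1 - 198) - 341251 = -198*(-197) - 341251 = 39006 - 341251 = -302245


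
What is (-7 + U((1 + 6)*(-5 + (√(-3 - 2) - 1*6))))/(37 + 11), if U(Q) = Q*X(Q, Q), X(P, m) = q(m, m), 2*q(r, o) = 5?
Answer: -133/32 + 35*I*√5/96 ≈ -4.1563 + 0.81523*I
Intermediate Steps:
q(r, o) = 5/2 (q(r, o) = (½)*5 = 5/2)
X(P, m) = 5/2
U(Q) = 5*Q/2 (U(Q) = Q*(5/2) = 5*Q/2)
(-7 + U((1 + 6)*(-5 + (√(-3 - 2) - 1*6))))/(37 + 11) = (-7 + 5*((1 + 6)*(-5 + (√(-3 - 2) - 1*6)))/2)/(37 + 11) = (-7 + 5*(7*(-5 + (√(-5) - 6)))/2)/48 = (-7 + 5*(7*(-5 + (I*√5 - 6)))/2)*(1/48) = (-7 + 5*(7*(-5 + (-6 + I*√5)))/2)*(1/48) = (-7 + 5*(7*(-11 + I*√5))/2)*(1/48) = (-7 + 5*(-77 + 7*I*√5)/2)*(1/48) = (-7 + (-385/2 + 35*I*√5/2))*(1/48) = (-399/2 + 35*I*√5/2)*(1/48) = -133/32 + 35*I*√5/96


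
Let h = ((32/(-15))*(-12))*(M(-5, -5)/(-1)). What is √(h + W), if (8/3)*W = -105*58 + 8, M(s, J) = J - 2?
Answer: I*√210155/10 ≈ 45.843*I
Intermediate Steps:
M(s, J) = -2 + J
W = -9123/4 (W = 3*(-105*58 + 8)/8 = 3*(-6090 + 8)/8 = (3/8)*(-6082) = -9123/4 ≈ -2280.8)
h = 896/5 (h = ((32/(-15))*(-12))*((-2 - 5)/(-1)) = ((32*(-1/15))*(-12))*(-7*(-1)) = -32/15*(-12)*7 = (128/5)*7 = 896/5 ≈ 179.20)
√(h + W) = √(896/5 - 9123/4) = √(-42031/20) = I*√210155/10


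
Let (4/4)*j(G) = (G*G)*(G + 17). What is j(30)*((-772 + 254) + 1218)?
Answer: 29610000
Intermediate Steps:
j(G) = G**2*(17 + G) (j(G) = (G*G)*(G + 17) = G**2*(17 + G))
j(30)*((-772 + 254) + 1218) = (30**2*(17 + 30))*((-772 + 254) + 1218) = (900*47)*(-518 + 1218) = 42300*700 = 29610000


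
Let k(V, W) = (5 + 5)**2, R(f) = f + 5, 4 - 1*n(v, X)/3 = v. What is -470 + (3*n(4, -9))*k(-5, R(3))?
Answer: -470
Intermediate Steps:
n(v, X) = 12 - 3*v
R(f) = 5 + f
k(V, W) = 100 (k(V, W) = 10**2 = 100)
-470 + (3*n(4, -9))*k(-5, R(3)) = -470 + (3*(12 - 3*4))*100 = -470 + (3*(12 - 12))*100 = -470 + (3*0)*100 = -470 + 0*100 = -470 + 0 = -470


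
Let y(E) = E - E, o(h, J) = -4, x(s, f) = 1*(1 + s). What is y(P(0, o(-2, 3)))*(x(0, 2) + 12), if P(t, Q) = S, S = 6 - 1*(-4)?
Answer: 0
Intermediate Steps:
x(s, f) = 1 + s
S = 10 (S = 6 + 4 = 10)
P(t, Q) = 10
y(E) = 0
y(P(0, o(-2, 3)))*(x(0, 2) + 12) = 0*((1 + 0) + 12) = 0*(1 + 12) = 0*13 = 0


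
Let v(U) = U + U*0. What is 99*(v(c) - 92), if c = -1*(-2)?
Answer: -8910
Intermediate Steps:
c = 2
v(U) = U (v(U) = U + 0 = U)
99*(v(c) - 92) = 99*(2 - 92) = 99*(-90) = -8910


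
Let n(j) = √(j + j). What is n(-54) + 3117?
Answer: 3117 + 6*I*√3 ≈ 3117.0 + 10.392*I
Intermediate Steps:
n(j) = √2*√j (n(j) = √(2*j) = √2*√j)
n(-54) + 3117 = √2*√(-54) + 3117 = √2*(3*I*√6) + 3117 = 6*I*√3 + 3117 = 3117 + 6*I*√3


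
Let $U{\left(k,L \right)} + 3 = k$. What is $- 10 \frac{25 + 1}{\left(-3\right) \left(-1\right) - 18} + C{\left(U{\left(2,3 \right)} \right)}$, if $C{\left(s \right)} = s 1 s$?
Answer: $\frac{55}{3} \approx 18.333$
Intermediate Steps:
$U{\left(k,L \right)} = -3 + k$
$C{\left(s \right)} = s^{2}$ ($C{\left(s \right)} = s s = s^{2}$)
$- 10 \frac{25 + 1}{\left(-3\right) \left(-1\right) - 18} + C{\left(U{\left(2,3 \right)} \right)} = - 10 \frac{25 + 1}{\left(-3\right) \left(-1\right) - 18} + \left(-3 + 2\right)^{2} = - 10 \frac{26}{3 - 18} + \left(-1\right)^{2} = - 10 \frac{26}{-15} + 1 = - 10 \cdot 26 \left(- \frac{1}{15}\right) + 1 = \left(-10\right) \left(- \frac{26}{15}\right) + 1 = \frac{52}{3} + 1 = \frac{55}{3}$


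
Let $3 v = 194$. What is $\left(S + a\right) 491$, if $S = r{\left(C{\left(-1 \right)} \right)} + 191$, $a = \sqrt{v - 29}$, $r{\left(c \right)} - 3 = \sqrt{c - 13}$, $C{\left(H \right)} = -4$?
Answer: $95254 + \frac{491 \sqrt{321}}{3} + 491 i \sqrt{17} \approx 98186.0 + 2024.4 i$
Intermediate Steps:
$r{\left(c \right)} = 3 + \sqrt{-13 + c}$ ($r{\left(c \right)} = 3 + \sqrt{c - 13} = 3 + \sqrt{-13 + c}$)
$v = \frac{194}{3}$ ($v = \frac{1}{3} \cdot 194 = \frac{194}{3} \approx 64.667$)
$a = \frac{\sqrt{321}}{3}$ ($a = \sqrt{\frac{194}{3} - 29} = \sqrt{\frac{107}{3}} = \frac{\sqrt{321}}{3} \approx 5.9722$)
$S = 194 + i \sqrt{17}$ ($S = \left(3 + \sqrt{-13 - 4}\right) + 191 = \left(3 + \sqrt{-17}\right) + 191 = \left(3 + i \sqrt{17}\right) + 191 = 194 + i \sqrt{17} \approx 194.0 + 4.1231 i$)
$\left(S + a\right) 491 = \left(\left(194 + i \sqrt{17}\right) + \frac{\sqrt{321}}{3}\right) 491 = \left(194 + \frac{\sqrt{321}}{3} + i \sqrt{17}\right) 491 = 95254 + \frac{491 \sqrt{321}}{3} + 491 i \sqrt{17}$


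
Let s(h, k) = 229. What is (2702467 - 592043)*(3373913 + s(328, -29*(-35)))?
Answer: 7120870256208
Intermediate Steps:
(2702467 - 592043)*(3373913 + s(328, -29*(-35))) = (2702467 - 592043)*(3373913 + 229) = 2110424*3374142 = 7120870256208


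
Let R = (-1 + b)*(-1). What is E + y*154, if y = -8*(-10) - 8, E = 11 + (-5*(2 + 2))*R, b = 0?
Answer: 11079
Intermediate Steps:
R = 1 (R = (-1 + 0)*(-1) = -1*(-1) = 1)
E = -9 (E = 11 - 5*(2 + 2)*1 = 11 - 5*4*1 = 11 - 20*1 = 11 - 20 = -9)
y = 72 (y = 80 - 8 = 72)
E + y*154 = -9 + 72*154 = -9 + 11088 = 11079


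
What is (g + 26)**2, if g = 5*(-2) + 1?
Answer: 289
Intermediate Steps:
g = -9 (g = -10 + 1 = -9)
(g + 26)**2 = (-9 + 26)**2 = 17**2 = 289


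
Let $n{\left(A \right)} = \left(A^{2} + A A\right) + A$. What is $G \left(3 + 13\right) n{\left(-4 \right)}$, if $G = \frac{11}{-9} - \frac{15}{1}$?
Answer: $- \frac{65408}{9} \approx -7267.6$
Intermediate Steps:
$G = - \frac{146}{9}$ ($G = 11 \left(- \frac{1}{9}\right) - 15 = - \frac{11}{9} - 15 = - \frac{146}{9} \approx -16.222$)
$n{\left(A \right)} = A + 2 A^{2}$ ($n{\left(A \right)} = \left(A^{2} + A^{2}\right) + A = 2 A^{2} + A = A + 2 A^{2}$)
$G \left(3 + 13\right) n{\left(-4 \right)} = - \frac{146 \left(3 + 13\right)}{9} \left(- 4 \left(1 + 2 \left(-4\right)\right)\right) = \left(- \frac{146}{9}\right) 16 \left(- 4 \left(1 - 8\right)\right) = - \frac{2336 \left(\left(-4\right) \left(-7\right)\right)}{9} = \left(- \frac{2336}{9}\right) 28 = - \frac{65408}{9}$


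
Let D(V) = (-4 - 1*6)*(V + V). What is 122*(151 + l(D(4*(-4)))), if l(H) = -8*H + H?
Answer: -254858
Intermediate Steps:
D(V) = -20*V (D(V) = (-4 - 6)*(2*V) = -20*V)
l(H) = -7*H
122*(151 + l(D(4*(-4)))) = 122*(151 - (-140)*4*(-4)) = 122*(151 - (-140)*(-16)) = 122*(151 - 7*320) = 122*(151 - 2240) = 122*(-2089) = -254858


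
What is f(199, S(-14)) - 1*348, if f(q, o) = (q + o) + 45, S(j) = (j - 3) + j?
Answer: -135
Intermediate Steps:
S(j) = -3 + 2*j (S(j) = (-3 + j) + j = -3 + 2*j)
f(q, o) = 45 + o + q (f(q, o) = (o + q) + 45 = 45 + o + q)
f(199, S(-14)) - 1*348 = (45 + (-3 + 2*(-14)) + 199) - 1*348 = (45 + (-3 - 28) + 199) - 348 = (45 - 31 + 199) - 348 = 213 - 348 = -135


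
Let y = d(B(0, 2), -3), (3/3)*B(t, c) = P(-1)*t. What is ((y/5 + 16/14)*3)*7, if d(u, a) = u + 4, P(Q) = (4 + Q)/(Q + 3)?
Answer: 204/5 ≈ 40.800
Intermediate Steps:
P(Q) = (4 + Q)/(3 + Q)
B(t, c) = 3*t/2 (B(t, c) = ((4 - 1)/(3 - 1))*t = (3/2)*t = ((1/2)*3)*t = 3*t/2)
d(u, a) = 4 + u
y = 4 (y = 4 + (3/2)*0 = 4 + 0 = 4)
((y/5 + 16/14)*3)*7 = ((4/5 + 16/14)*3)*7 = ((4*(1/5) + 16*(1/14))*3)*7 = ((4/5 + 8/7)*3)*7 = ((68/35)*3)*7 = (204/35)*7 = 204/5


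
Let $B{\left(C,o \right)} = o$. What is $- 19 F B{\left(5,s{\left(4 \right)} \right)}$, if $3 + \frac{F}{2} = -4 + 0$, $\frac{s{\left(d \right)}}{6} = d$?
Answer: $6384$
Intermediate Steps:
$s{\left(d \right)} = 6 d$
$F = -14$ ($F = -6 + 2 \left(-4 + 0\right) = -6 + 2 \left(-4\right) = -6 - 8 = -14$)
$- 19 F B{\left(5,s{\left(4 \right)} \right)} = \left(-19\right) \left(-14\right) 6 \cdot 4 = 266 \cdot 24 = 6384$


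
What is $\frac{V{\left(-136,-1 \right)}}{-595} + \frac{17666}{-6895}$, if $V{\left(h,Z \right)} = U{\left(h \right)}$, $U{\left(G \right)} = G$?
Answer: $- \frac{3218}{1379} \approx -2.3336$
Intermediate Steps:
$V{\left(h,Z \right)} = h$
$\frac{V{\left(-136,-1 \right)}}{-595} + \frac{17666}{-6895} = - \frac{136}{-595} + \frac{17666}{-6895} = \left(-136\right) \left(- \frac{1}{595}\right) + 17666 \left(- \frac{1}{6895}\right) = \frac{8}{35} - \frac{17666}{6895} = - \frac{3218}{1379}$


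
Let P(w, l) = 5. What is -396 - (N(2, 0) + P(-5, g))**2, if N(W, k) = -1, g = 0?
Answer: -412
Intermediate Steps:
-396 - (N(2, 0) + P(-5, g))**2 = -396 - (-1 + 5)**2 = -396 - 1*4**2 = -396 - 1*16 = -396 - 16 = -412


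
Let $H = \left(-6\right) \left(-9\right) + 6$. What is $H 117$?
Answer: $7020$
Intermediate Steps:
$H = 60$ ($H = 54 + 6 = 60$)
$H 117 = 60 \cdot 117 = 7020$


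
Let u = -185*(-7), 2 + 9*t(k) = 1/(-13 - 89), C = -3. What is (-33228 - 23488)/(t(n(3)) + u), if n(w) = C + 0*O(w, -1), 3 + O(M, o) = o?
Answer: -4733208/108055 ≈ -43.804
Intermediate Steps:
O(M, o) = -3 + o
n(w) = -3 (n(w) = -3 + 0*(-3 - 1) = -3 + 0*(-4) = -3 + 0 = -3)
t(k) = -205/918 (t(k) = -2/9 + 1/(9*(-13 - 89)) = -2/9 + (1/9)/(-102) = -2/9 + (1/9)*(-1/102) = -2/9 - 1/918 = -205/918)
u = 1295
(-33228 - 23488)/(t(n(3)) + u) = (-33228 - 23488)/(-205/918 + 1295) = -56716/1188605/918 = -56716*918/1188605 = -4733208/108055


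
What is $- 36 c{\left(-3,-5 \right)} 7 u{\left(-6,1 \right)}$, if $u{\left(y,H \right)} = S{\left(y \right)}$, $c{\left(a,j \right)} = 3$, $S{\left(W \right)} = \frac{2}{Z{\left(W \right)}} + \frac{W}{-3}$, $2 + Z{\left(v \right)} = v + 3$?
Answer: $- \frac{6048}{5} \approx -1209.6$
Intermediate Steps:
$Z{\left(v \right)} = 1 + v$ ($Z{\left(v \right)} = -2 + \left(v + 3\right) = -2 + \left(3 + v\right) = 1 + v$)
$S{\left(W \right)} = \frac{2}{1 + W} - \frac{W}{3}$ ($S{\left(W \right)} = \frac{2}{1 + W} + \frac{W}{-3} = \frac{2}{1 + W} + W \left(- \frac{1}{3}\right) = \frac{2}{1 + W} - \frac{W}{3}$)
$u{\left(y,H \right)} = \frac{6 - y \left(1 + y\right)}{3 \left(1 + y\right)}$
$- 36 c{\left(-3,-5 \right)} 7 u{\left(-6,1 \right)} = - 36 \cdot 3 \cdot 7 \frac{6 - - 6 \left(1 - 6\right)}{3 \left(1 - 6\right)} = \left(-36\right) 21 \frac{6 - \left(-6\right) \left(-5\right)}{3 \left(-5\right)} = - 756 \cdot \frac{1}{3} \left(- \frac{1}{5}\right) \left(6 - 30\right) = - 756 \cdot \frac{1}{3} \left(- \frac{1}{5}\right) \left(-24\right) = \left(-756\right) \frac{8}{5} = - \frac{6048}{5}$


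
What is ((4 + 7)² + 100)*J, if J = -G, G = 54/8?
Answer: -5967/4 ≈ -1491.8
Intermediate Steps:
G = 27/4 (G = 54*(⅛) = 27/4 ≈ 6.7500)
J = -27/4 (J = -1*27/4 = -27/4 ≈ -6.7500)
((4 + 7)² + 100)*J = ((4 + 7)² + 100)*(-27/4) = (11² + 100)*(-27/4) = (121 + 100)*(-27/4) = 221*(-27/4) = -5967/4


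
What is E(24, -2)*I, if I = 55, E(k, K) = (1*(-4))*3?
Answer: -660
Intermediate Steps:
E(k, K) = -12 (E(k, K) = -4*3 = -12)
E(24, -2)*I = -12*55 = -660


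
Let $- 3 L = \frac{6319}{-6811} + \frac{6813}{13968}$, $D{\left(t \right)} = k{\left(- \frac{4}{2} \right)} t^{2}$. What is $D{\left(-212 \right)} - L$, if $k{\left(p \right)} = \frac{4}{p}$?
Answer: $- \frac{950178115123}{10570672} \approx -89888.0$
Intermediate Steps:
$D{\left(t \right)} = - 2 t^{2}$ ($D{\left(t \right)} = \frac{4}{\left(-4\right) \frac{1}{2}} t^{2} = \frac{4}{-2} t^{2} = 4 \left(- \frac{1}{2}\right) t^{2} = - 2 t^{2}$)
$L = \frac{1550387}{10570672}$ ($L = - \frac{\frac{6319}{-6811} + \frac{6813}{13968}}{3} = - \frac{6319 \left(- \frac{1}{6811}\right) + 6813 \cdot \frac{1}{13968}}{3} = - \frac{- \frac{6319}{6811} + \frac{757}{1552}}{3} = \left(- \frac{1}{3}\right) \left(- \frac{4651161}{10570672}\right) = \frac{1550387}{10570672} \approx 0.14667$)
$D{\left(-212 \right)} - L = - 2 \left(-212\right)^{2} - \frac{1550387}{10570672} = \left(-2\right) 44944 - \frac{1550387}{10570672} = -89888 - \frac{1550387}{10570672} = - \frac{950178115123}{10570672}$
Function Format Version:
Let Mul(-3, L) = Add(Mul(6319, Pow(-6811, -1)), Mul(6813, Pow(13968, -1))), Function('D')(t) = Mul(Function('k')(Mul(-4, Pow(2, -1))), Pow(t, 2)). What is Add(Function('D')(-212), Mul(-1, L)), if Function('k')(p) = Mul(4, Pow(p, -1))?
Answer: Rational(-950178115123, 10570672) ≈ -89888.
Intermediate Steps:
Function('D')(t) = Mul(-2, Pow(t, 2)) (Function('D')(t) = Mul(Mul(4, Pow(Mul(-4, Pow(2, -1)), -1)), Pow(t, 2)) = Mul(Mul(4, Pow(Mul(-4, Rational(1, 2)), -1)), Pow(t, 2)) = Mul(Mul(4, Pow(-2, -1)), Pow(t, 2)) = Mul(Mul(4, Rational(-1, 2)), Pow(t, 2)) = Mul(-2, Pow(t, 2)))
L = Rational(1550387, 10570672) (L = Mul(Rational(-1, 3), Add(Mul(6319, Pow(-6811, -1)), Mul(6813, Pow(13968, -1)))) = Mul(Rational(-1, 3), Add(Mul(6319, Rational(-1, 6811)), Mul(6813, Rational(1, 13968)))) = Mul(Rational(-1, 3), Add(Rational(-6319, 6811), Rational(757, 1552))) = Mul(Rational(-1, 3), Rational(-4651161, 10570672)) = Rational(1550387, 10570672) ≈ 0.14667)
Add(Function('D')(-212), Mul(-1, L)) = Add(Mul(-2, Pow(-212, 2)), Mul(-1, Rational(1550387, 10570672))) = Add(Mul(-2, 44944), Rational(-1550387, 10570672)) = Add(-89888, Rational(-1550387, 10570672)) = Rational(-950178115123, 10570672)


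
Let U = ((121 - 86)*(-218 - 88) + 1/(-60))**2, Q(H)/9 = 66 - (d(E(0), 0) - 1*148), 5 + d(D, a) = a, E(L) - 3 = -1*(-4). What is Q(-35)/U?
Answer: 7095600/412936045201 ≈ 1.7183e-5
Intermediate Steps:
E(L) = 7 (E(L) = 3 - 1*(-4) = 3 + 4 = 7)
d(D, a) = -5 + a
Q(H) = 1971 (Q(H) = 9*(66 - ((-5 + 0) - 1*148)) = 9*(66 - (-5 - 148)) = 9*(66 - 1*(-153)) = 9*(66 + 153) = 9*219 = 1971)
U = 412936045201/3600 (U = (35*(-306) - 1/60)**2 = (-10710 - 1/60)**2 = (-642601/60)**2 = 412936045201/3600 ≈ 1.1470e+8)
Q(-35)/U = 1971/(412936045201/3600) = 1971*(3600/412936045201) = 7095600/412936045201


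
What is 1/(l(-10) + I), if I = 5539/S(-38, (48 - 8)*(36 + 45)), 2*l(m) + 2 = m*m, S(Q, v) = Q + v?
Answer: 3202/162437 ≈ 0.019712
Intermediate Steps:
l(m) = -1 + m²/2 (l(m) = -1 + (m*m)/2 = -1 + m²/2)
I = 5539/3202 (I = 5539/(-38 + (48 - 8)*(36 + 45)) = 5539/(-38 + 40*81) = 5539/(-38 + 3240) = 5539/3202 ≈ 1.7299)
1/(l(-10) + I) = 1/((-1 + (½)*(-10)²) + 5539/3202) = 1/((-1 + (½)*100) + 5539/3202) = 1/((-1 + 50) + 5539/3202) = 1/(49 + 5539/3202) = 1/(162437/3202) = 3202/162437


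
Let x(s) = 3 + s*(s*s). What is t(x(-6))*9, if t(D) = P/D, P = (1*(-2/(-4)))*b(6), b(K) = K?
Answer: -9/71 ≈ -0.12676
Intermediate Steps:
P = 3 (P = (1*(-2/(-4)))*6 = (1*(-2*(-¼)))*6 = (1*(½))*6 = (½)*6 = 3)
x(s) = 3 + s³ (x(s) = 3 + s*s² = 3 + s³)
t(D) = 3/D
t(x(-6))*9 = (3/(3 + (-6)³))*9 = (3/(3 - 216))*9 = (3/(-213))*9 = (3*(-1/213))*9 = -1/71*9 = -9/71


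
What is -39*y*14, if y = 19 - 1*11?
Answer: -4368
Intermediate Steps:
y = 8 (y = 19 - 11 = 8)
-39*y*14 = -39*8*14 = -312*14 = -4368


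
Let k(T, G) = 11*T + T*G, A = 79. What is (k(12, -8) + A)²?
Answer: 13225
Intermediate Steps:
k(T, G) = 11*T + G*T
(k(12, -8) + A)² = (12*(11 - 8) + 79)² = (12*3 + 79)² = (36 + 79)² = 115² = 13225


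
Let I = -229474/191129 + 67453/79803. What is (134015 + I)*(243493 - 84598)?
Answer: 36088246986254156100/1694740843 ≈ 2.1294e+10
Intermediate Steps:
I = -5420489185/15252667587 (I = -229474*1/191129 + 67453*(1/79803) = -229474/191129 + 67453/79803 = -5420489185/15252667587 ≈ -0.35538)
(134015 + I)*(243493 - 84598) = (134015 - 5420489185/15252667587)*(243493 - 84598) = (2044080826182620/15252667587)*158895 = 36088246986254156100/1694740843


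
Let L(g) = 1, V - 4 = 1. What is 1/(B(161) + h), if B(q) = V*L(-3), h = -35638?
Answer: -1/35633 ≈ -2.8064e-5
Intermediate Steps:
V = 5 (V = 4 + 1 = 5)
B(q) = 5 (B(q) = 5*1 = 5)
1/(B(161) + h) = 1/(5 - 35638) = 1/(-35633) = -1/35633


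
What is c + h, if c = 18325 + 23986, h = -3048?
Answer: 39263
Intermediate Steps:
c = 42311
c + h = 42311 - 3048 = 39263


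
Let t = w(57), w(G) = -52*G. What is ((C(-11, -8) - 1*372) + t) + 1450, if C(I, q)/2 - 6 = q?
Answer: -1890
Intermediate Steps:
C(I, q) = 12 + 2*q
t = -2964 (t = -52*57 = -2964)
((C(-11, -8) - 1*372) + t) + 1450 = (((12 + 2*(-8)) - 1*372) - 2964) + 1450 = (((12 - 16) - 372) - 2964) + 1450 = ((-4 - 372) - 2964) + 1450 = (-376 - 2964) + 1450 = -3340 + 1450 = -1890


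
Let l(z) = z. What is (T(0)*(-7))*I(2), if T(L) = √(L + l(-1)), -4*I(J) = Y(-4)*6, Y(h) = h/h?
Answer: 21*I/2 ≈ 10.5*I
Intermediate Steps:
Y(h) = 1
I(J) = -3/2 (I(J) = -6/4 = -¼*6 = -3/2)
T(L) = √(-1 + L) (T(L) = √(L - 1) = √(-1 + L))
(T(0)*(-7))*I(2) = (√(-1 + 0)*(-7))*(-3/2) = (√(-1)*(-7))*(-3/2) = (I*(-7))*(-3/2) = -7*I*(-3/2) = 21*I/2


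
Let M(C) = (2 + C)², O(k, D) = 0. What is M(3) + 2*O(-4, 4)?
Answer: 25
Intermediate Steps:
M(3) + 2*O(-4, 4) = (2 + 3)² + 2*0 = 5² + 0 = 25 + 0 = 25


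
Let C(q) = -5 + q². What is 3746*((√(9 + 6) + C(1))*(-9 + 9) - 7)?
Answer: -26222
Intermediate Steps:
3746*((√(9 + 6) + C(1))*(-9 + 9) - 7) = 3746*((√(9 + 6) + (-5 + 1²))*(-9 + 9) - 7) = 3746*((√15 + (-5 + 1))*0 - 7) = 3746*((√15 - 4)*0 - 7) = 3746*((-4 + √15)*0 - 7) = 3746*(0 - 7) = 3746*(-7) = -26222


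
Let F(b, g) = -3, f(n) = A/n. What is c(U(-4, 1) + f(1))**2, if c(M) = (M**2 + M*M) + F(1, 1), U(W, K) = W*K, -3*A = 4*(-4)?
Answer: 25/81 ≈ 0.30864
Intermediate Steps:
A = 16/3 (A = -4*(-4)/3 = -1/3*(-16) = 16/3 ≈ 5.3333)
f(n) = 16/(3*n)
U(W, K) = K*W
c(M) = -3 + 2*M**2 (c(M) = (M**2 + M*M) - 3 = (M**2 + M**2) - 3 = 2*M**2 - 3 = -3 + 2*M**2)
c(U(-4, 1) + f(1))**2 = (-3 + 2*(1*(-4) + (16/3)/1)**2)**2 = (-3 + 2*(-4 + (16/3)*1)**2)**2 = (-3 + 2*(-4 + 16/3)**2)**2 = (-3 + 2*(4/3)**2)**2 = (-3 + 2*(16/9))**2 = (-3 + 32/9)**2 = (5/9)**2 = 25/81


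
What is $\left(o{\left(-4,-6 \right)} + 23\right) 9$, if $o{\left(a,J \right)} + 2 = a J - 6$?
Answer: $351$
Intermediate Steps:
$o{\left(a,J \right)} = -8 + J a$ ($o{\left(a,J \right)} = -2 + \left(a J - 6\right) = -2 + \left(J a - 6\right) = -2 + \left(-6 + J a\right) = -8 + J a$)
$\left(o{\left(-4,-6 \right)} + 23\right) 9 = \left(\left(-8 - -24\right) + 23\right) 9 = \left(\left(-8 + 24\right) + 23\right) 9 = \left(16 + 23\right) 9 = 39 \cdot 9 = 351$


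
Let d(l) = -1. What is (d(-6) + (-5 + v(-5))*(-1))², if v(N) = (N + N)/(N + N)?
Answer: 9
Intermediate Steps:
v(N) = 1 (v(N) = (2*N)/((2*N)) = (2*N)*(1/(2*N)) = 1)
(d(-6) + (-5 + v(-5))*(-1))² = (-1 + (-5 + 1)*(-1))² = (-1 - 4*(-1))² = (-1 + 4)² = 3² = 9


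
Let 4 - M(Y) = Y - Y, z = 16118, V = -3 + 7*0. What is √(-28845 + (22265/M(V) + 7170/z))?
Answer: I*√6047469127255/16118 ≈ 152.57*I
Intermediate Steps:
V = -3 (V = -3 + 0 = -3)
M(Y) = 4 (M(Y) = 4 - (Y - Y) = 4 - 1*0 = 4 + 0 = 4)
√(-28845 + (22265/M(V) + 7170/z)) = √(-28845 + (22265/4 + 7170/16118)) = √(-28845 + (22265*(¼) + 7170*(1/16118))) = √(-28845 + (22265/4 + 3585/8059)) = √(-28845 + 179447975/32236) = √(-750399445/32236) = I*√6047469127255/16118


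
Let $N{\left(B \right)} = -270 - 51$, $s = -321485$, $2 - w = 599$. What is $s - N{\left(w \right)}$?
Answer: $-321164$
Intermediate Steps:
$w = -597$ ($w = 2 - 599 = -597$)
$N{\left(B \right)} = -321$ ($N{\left(B \right)} = -270 - 51 = -321$)
$s - N{\left(w \right)} = -321485 - -321 = -321485 + 321 = -321164$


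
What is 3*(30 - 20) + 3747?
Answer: 3777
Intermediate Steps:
3*(30 - 20) + 3747 = 3*10 + 3747 = 30 + 3747 = 3777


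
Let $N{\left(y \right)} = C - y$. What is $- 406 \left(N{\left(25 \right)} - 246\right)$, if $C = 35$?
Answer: $95816$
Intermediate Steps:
$N{\left(y \right)} = 35 - y$
$- 406 \left(N{\left(25 \right)} - 246\right) = - 406 \left(\left(35 - 25\right) - 246\right) = - 406 \left(10 - 246\right) = \left(-406\right) \left(-236\right) = 95816$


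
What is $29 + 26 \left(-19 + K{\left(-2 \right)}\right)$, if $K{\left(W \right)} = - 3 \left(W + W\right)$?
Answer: $-153$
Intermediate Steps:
$K{\left(W \right)} = - 6 W$ ($K{\left(W \right)} = - 3 \cdot 2 W = - 6 W$)
$29 + 26 \left(-19 + K{\left(-2 \right)}\right) = 29 + 26 \left(-19 - -12\right) = 29 + 26 \left(-19 + 12\right) = 29 + 26 \left(-7\right) = 29 - 182 = -153$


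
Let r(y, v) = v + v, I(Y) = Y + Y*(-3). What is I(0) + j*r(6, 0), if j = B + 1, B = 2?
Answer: 0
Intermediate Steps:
I(Y) = -2*Y (I(Y) = Y - 3*Y = -2*Y)
r(y, v) = 2*v
j = 3 (j = 2 + 1 = 3)
I(0) + j*r(6, 0) = -2*0 + 3*(2*0) = 0 + 3*0 = 0 + 0 = 0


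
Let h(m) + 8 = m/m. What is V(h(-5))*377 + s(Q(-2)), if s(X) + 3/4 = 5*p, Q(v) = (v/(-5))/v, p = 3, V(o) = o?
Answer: -10499/4 ≈ -2624.8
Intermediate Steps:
h(m) = -7 (h(m) = -8 + m/m = -8 + 1 = -7)
Q(v) = -⅕ (Q(v) = (v*(-⅕))/v = (-v/5)/v = -⅕)
s(X) = 57/4 (s(X) = -¾ + 5*3 = -¾ + 15 = 57/4)
V(h(-5))*377 + s(Q(-2)) = -7*377 + 57/4 = -2639 + 57/4 = -10499/4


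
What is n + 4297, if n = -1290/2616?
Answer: 1873277/436 ≈ 4296.5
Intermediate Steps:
n = -215/436 (n = -1290*1/2616 = -215/436 ≈ -0.49312)
n + 4297 = -215/436 + 4297 = 1873277/436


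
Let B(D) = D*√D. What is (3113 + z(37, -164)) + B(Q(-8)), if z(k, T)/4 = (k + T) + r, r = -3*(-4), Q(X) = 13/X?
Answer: 2653 - 13*I*√26/32 ≈ 2653.0 - 2.0715*I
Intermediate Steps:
r = 12
B(D) = D^(3/2)
z(k, T) = 48 + 4*T + 4*k (z(k, T) = 4*((k + T) + 12) = 4*((T + k) + 12) = 4*(12 + T + k) = 48 + 4*T + 4*k)
(3113 + z(37, -164)) + B(Q(-8)) = (3113 + (48 + 4*(-164) + 4*37)) + (13/(-8))^(3/2) = (3113 + (48 - 656 + 148)) + (13*(-⅛))^(3/2) = (3113 - 460) + (-13/8)^(3/2) = 2653 - 13*I*√26/32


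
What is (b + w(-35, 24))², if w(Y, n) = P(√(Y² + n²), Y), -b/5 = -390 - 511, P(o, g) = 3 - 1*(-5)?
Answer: 20367169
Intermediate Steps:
P(o, g) = 8 (P(o, g) = 3 + 5 = 8)
b = 4505 (b = -5*(-390 - 511) = -5*(-901) = 4505)
w(Y, n) = 8
(b + w(-35, 24))² = (4505 + 8)² = 4513² = 20367169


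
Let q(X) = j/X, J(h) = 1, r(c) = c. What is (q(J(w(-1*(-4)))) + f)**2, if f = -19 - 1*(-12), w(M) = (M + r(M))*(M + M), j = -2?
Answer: 81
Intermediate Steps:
w(M) = 4*M**2 (w(M) = (M + M)*(M + M) = (2*M)*(2*M) = 4*M**2)
q(X) = -2/X
f = -7 (f = -19 + 12 = -7)
(q(J(w(-1*(-4)))) + f)**2 = (-2/1 - 7)**2 = (-2*1 - 7)**2 = (-2 - 7)**2 = (-9)**2 = 81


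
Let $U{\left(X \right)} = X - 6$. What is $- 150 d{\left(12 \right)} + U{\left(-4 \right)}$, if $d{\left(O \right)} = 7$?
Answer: $-1060$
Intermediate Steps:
$U{\left(X \right)} = -6 + X$ ($U{\left(X \right)} = X - 6 = -6 + X$)
$- 150 d{\left(12 \right)} + U{\left(-4 \right)} = \left(-150\right) 7 - 10 = -1050 - 10 = -1060$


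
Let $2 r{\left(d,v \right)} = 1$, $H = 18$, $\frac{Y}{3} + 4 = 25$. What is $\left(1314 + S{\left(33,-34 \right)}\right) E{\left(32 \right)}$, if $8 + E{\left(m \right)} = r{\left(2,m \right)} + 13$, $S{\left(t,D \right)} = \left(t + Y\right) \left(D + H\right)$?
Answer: $-1221$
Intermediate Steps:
$Y = 63$ ($Y = -12 + 3 \cdot 25 = -12 + 75 = 63$)
$S{\left(t,D \right)} = \left(18 + D\right) \left(63 + t\right)$ ($S{\left(t,D \right)} = \left(t + 63\right) \left(D + 18\right) = \left(63 + t\right) \left(18 + D\right) = \left(18 + D\right) \left(63 + t\right)$)
$r{\left(d,v \right)} = \frac{1}{2}$ ($r{\left(d,v \right)} = \frac{1}{2} \cdot 1 = \frac{1}{2}$)
$E{\left(m \right)} = \frac{11}{2}$ ($E{\left(m \right)} = -8 + \left(\frac{1}{2} + 13\right) = -8 + \frac{27}{2} = \frac{11}{2}$)
$\left(1314 + S{\left(33,-34 \right)}\right) E{\left(32 \right)} = \left(1314 + \left(1134 + 18 \cdot 33 + 63 \left(-34\right) - 1122\right)\right) \frac{11}{2} = \left(1314 + \left(1134 + 594 - 2142 - 1122\right)\right) \frac{11}{2} = \left(1314 - 1536\right) \frac{11}{2} = \left(-222\right) \frac{11}{2} = -1221$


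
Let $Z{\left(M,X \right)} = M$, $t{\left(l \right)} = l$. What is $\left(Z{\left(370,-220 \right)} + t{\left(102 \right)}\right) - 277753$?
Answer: $-277281$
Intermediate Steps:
$\left(Z{\left(370,-220 \right)} + t{\left(102 \right)}\right) - 277753 = \left(370 + 102\right) - 277753 = 472 - 277753 = -277281$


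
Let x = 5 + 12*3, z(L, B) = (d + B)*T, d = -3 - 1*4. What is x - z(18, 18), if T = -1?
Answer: 52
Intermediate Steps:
d = -7 (d = -3 - 4 = -7)
z(L, B) = 7 - B (z(L, B) = (-7 + B)*(-1) = 7 - B)
x = 41 (x = 5 + 36 = 41)
x - z(18, 18) = 41 - (7 - 1*18) = 41 - (7 - 18) = 41 - 1*(-11) = 41 + 11 = 52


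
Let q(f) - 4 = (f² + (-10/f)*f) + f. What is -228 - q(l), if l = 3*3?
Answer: -312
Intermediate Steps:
l = 9
q(f) = -6 + f + f² (q(f) = 4 + ((f² + (-10/f)*f) + f) = 4 + ((f² - 10) + f) = 4 + ((-10 + f²) + f) = 4 + (-10 + f + f²) = -6 + f + f²)
-228 - q(l) = -228 - (-6 + 9 + 9²) = -228 - (-6 + 9 + 81) = -228 - 1*84 = -228 - 84 = -312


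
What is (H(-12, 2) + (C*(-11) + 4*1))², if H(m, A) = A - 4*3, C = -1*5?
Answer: 2401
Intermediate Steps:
C = -5
H(m, A) = -12 + A (H(m, A) = A - 12 = -12 + A)
(H(-12, 2) + (C*(-11) + 4*1))² = ((-12 + 2) + (-5*(-11) + 4*1))² = (-10 + (55 + 4))² = (-10 + 59)² = 49² = 2401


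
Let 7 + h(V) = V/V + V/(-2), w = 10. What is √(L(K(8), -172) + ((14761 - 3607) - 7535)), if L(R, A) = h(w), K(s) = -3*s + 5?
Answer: 2*√902 ≈ 60.067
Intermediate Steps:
K(s) = 5 - 3*s
h(V) = -6 - V/2 (h(V) = -7 + (V/V + V/(-2)) = -7 + (1 + V*(-½)) = -7 + (1 - V/2) = -6 - V/2)
L(R, A) = -11 (L(R, A) = -6 - ½*10 = -6 - 5 = -11)
√(L(K(8), -172) + ((14761 - 3607) - 7535)) = √(-11 + ((14761 - 3607) - 7535)) = √(-11 + (11154 - 7535)) = √(-11 + 3619) = √3608 = 2*√902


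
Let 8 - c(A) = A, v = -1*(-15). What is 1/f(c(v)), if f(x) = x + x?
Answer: -1/14 ≈ -0.071429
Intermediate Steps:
v = 15
c(A) = 8 - A
f(x) = 2*x
1/f(c(v)) = 1/(2*(8 - 1*15)) = 1/(2*(8 - 15)) = 1/(2*(-7)) = 1/(-14) = -1/14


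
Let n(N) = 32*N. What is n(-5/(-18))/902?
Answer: 40/4059 ≈ 0.0098546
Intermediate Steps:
n(-5/(-18))/902 = (32*(-5/(-18)))/902 = (32*(-5*(-1/18)))*(1/902) = (32*(5/18))*(1/902) = (80/9)*(1/902) = 40/4059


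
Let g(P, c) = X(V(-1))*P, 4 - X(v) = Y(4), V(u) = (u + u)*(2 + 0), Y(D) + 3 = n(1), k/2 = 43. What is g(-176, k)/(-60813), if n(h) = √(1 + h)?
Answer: 1232/60813 - 176*√2/60813 ≈ 0.016166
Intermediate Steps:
k = 86 (k = 2*43 = 86)
Y(D) = -3 + √2 (Y(D) = -3 + √(1 + 1) = -3 + √2)
V(u) = 4*u (V(u) = (2*u)*2 = 4*u)
X(v) = 7 - √2 (X(v) = 4 - (-3 + √2) = 4 + (3 - √2) = 7 - √2)
g(P, c) = P*(7 - √2) (g(P, c) = (7 - √2)*P = P*(7 - √2))
g(-176, k)/(-60813) = -176*(7 - √2)/(-60813) = (-1232 + 176*√2)*(-1/60813) = 1232/60813 - 176*√2/60813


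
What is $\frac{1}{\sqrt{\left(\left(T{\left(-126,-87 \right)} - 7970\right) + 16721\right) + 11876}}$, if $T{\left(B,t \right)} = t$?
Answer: $\frac{\sqrt{5135}}{10270} \approx 0.0069775$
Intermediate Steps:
$\frac{1}{\sqrt{\left(\left(T{\left(-126,-87 \right)} - 7970\right) + 16721\right) + 11876}} = \frac{1}{\sqrt{\left(\left(-87 - 7970\right) + 16721\right) + 11876}} = \frac{1}{\sqrt{\left(-8057 + 16721\right) + 11876}} = \frac{1}{\sqrt{8664 + 11876}} = \frac{1}{\sqrt{20540}} = \frac{1}{2 \sqrt{5135}} = \frac{\sqrt{5135}}{10270}$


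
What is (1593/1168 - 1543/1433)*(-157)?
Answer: -75445565/1673744 ≈ -45.076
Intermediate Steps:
(1593/1168 - 1543/1433)*(-157) = (480545/1673744)*(-157) = -75445565/1673744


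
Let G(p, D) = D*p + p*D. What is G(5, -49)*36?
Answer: -17640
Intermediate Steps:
G(p, D) = 2*D*p (G(p, D) = D*p + D*p = 2*D*p)
G(5, -49)*36 = (2*(-49)*5)*36 = -490*36 = -17640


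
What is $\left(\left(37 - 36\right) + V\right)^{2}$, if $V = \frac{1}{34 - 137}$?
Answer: $\frac{10404}{10609} \approx 0.98068$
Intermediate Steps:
$V = - \frac{1}{103}$ ($V = \frac{1}{-103} = - \frac{1}{103} \approx -0.0097087$)
$\left(\left(37 - 36\right) + V\right)^{2} = \left(\left(37 - 36\right) - \frac{1}{103}\right)^{2} = \left(1 - \frac{1}{103}\right)^{2} = \left(\frac{102}{103}\right)^{2} = \frac{10404}{10609}$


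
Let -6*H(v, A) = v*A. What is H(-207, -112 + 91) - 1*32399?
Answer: -66247/2 ≈ -33124.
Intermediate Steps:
H(v, A) = -A*v/6 (H(v, A) = -v*A/6 = -A*v/6)
H(-207, -112 + 91) - 1*32399 = -1/6*(-112 + 91)*(-207) - 1*32399 = -1/6*(-21)*(-207) - 32399 = -1449/2 - 32399 = -66247/2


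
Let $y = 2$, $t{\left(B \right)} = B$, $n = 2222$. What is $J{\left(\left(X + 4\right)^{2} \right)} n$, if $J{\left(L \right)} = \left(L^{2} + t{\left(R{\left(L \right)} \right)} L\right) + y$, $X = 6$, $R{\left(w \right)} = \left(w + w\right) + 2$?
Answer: $67108844$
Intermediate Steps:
$R{\left(w \right)} = 2 + 2 w$ ($R{\left(w \right)} = 2 w + 2 = 2 + 2 w$)
$J{\left(L \right)} = 2 + L^{2} + L \left(2 + 2 L\right)$ ($J{\left(L \right)} = \left(L^{2} + \left(2 + 2 L\right) L\right) + 2 = \left(L^{2} + L \left(2 + 2 L\right)\right) + 2 = 2 + L^{2} + L \left(2 + 2 L\right)$)
$J{\left(\left(X + 4\right)^{2} \right)} n = \left(2 + 2 \left(6 + 4\right)^{2} + 3 \left(\left(6 + 4\right)^{2}\right)^{2}\right) 2222 = \left(2 + 2 \cdot 10^{2} + 3 \left(10^{2}\right)^{2}\right) 2222 = \left(2 + 2 \cdot 100 + 3 \cdot 100^{2}\right) 2222 = \left(2 + 200 + 3 \cdot 10000\right) 2222 = \left(2 + 200 + 30000\right) 2222 = 30202 \cdot 2222 = 67108844$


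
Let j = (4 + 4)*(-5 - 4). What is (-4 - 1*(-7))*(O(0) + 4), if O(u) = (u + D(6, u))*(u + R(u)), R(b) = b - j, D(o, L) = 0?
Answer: 12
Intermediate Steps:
j = -72 (j = 8*(-9) = -72)
R(b) = 72 + b (R(b) = b - 1*(-72) = b + 72 = 72 + b)
O(u) = u*(72 + 2*u) (O(u) = (u + 0)*(u + (72 + u)) = u*(72 + 2*u))
(-4 - 1*(-7))*(O(0) + 4) = (-4 - 1*(-7))*(2*0*(36 + 0) + 4) = (-4 + 7)*(2*0*36 + 4) = 3*(0 + 4) = 3*4 = 12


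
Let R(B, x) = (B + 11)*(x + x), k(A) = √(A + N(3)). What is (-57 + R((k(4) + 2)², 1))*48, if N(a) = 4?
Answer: -528 + 768*√2 ≈ 558.12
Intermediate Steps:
k(A) = √(4 + A) (k(A) = √(A + 4) = √(4 + A))
R(B, x) = 2*x*(11 + B) (R(B, x) = (11 + B)*(2*x) = 2*x*(11 + B))
(-57 + R((k(4) + 2)², 1))*48 = (-57 + 2*1*(11 + (√(4 + 4) + 2)²))*48 = (-57 + 2*1*(11 + (√8 + 2)²))*48 = (-57 + 2*1*(11 + (2*√2 + 2)²))*48 = (-57 + 2*1*(11 + (2 + 2*√2)²))*48 = (-57 + (22 + 2*(2 + 2*√2)²))*48 = (-35 + 2*(2 + 2*√2)²)*48 = -1680 + 96*(2 + 2*√2)²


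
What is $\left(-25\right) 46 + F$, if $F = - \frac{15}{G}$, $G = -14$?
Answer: $- \frac{16085}{14} \approx -1148.9$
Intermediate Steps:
$F = \frac{15}{14}$ ($F = - \frac{15}{-14} = \left(-15\right) \left(- \frac{1}{14}\right) = \frac{15}{14} \approx 1.0714$)
$\left(-25\right) 46 + F = \left(-25\right) 46 + \frac{15}{14} = -1150 + \frac{15}{14} = - \frac{16085}{14}$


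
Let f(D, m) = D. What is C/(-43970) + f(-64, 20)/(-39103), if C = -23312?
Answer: 457191608/859679455 ≈ 0.53182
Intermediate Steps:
C/(-43970) + f(-64, 20)/(-39103) = -23312/(-43970) - 64/(-39103) = -23312*(-1/43970) - 64*(-1/39103) = 11656/21985 + 64/39103 = 457191608/859679455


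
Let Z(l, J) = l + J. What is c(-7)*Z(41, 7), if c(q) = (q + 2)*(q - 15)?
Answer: 5280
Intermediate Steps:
Z(l, J) = J + l
c(q) = (-15 + q)*(2 + q) (c(q) = (2 + q)*(-15 + q) = (-15 + q)*(2 + q))
c(-7)*Z(41, 7) = (-30 + (-7)² - 13*(-7))*(7 + 41) = (-30 + 49 + 91)*48 = 110*48 = 5280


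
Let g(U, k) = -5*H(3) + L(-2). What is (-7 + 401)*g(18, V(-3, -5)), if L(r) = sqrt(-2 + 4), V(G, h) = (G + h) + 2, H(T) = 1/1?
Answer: -1970 + 394*sqrt(2) ≈ -1412.8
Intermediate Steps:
H(T) = 1
V(G, h) = 2 + G + h
L(r) = sqrt(2)
g(U, k) = -5 + sqrt(2) (g(U, k) = -5*1 + sqrt(2) = -5 + sqrt(2))
(-7 + 401)*g(18, V(-3, -5)) = (-7 + 401)*(-5 + sqrt(2)) = 394*(-5 + sqrt(2)) = -1970 + 394*sqrt(2)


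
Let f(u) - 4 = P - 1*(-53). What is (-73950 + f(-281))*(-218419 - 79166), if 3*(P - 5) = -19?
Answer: 21989845185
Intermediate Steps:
P = -4/3 (P = 5 + (1/3)*(-19) = 5 - 19/3 = -4/3 ≈ -1.3333)
f(u) = 167/3 (f(u) = 4 + (-4/3 - 1*(-53)) = 4 + (-4/3 + 53) = 4 + 155/3 = 167/3)
(-73950 + f(-281))*(-218419 - 79166) = (-73950 + 167/3)*(-218419 - 79166) = -221683/3*(-297585) = 21989845185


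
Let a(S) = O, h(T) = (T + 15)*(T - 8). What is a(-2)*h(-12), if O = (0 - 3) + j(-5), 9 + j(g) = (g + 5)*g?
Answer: 720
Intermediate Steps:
j(g) = -9 + g*(5 + g) (j(g) = -9 + (g + 5)*g = -9 + (5 + g)*g = -9 + g*(5 + g))
h(T) = (-8 + T)*(15 + T) (h(T) = (15 + T)*(-8 + T) = (-8 + T)*(15 + T))
O = -12 (O = (0 - 3) + (-9 + (-5)² + 5*(-5)) = -3 + (-9 + 25 - 25) = -3 - 9 = -12)
a(S) = -12
a(-2)*h(-12) = -12*(-120 + (-12)² + 7*(-12)) = -12*(-120 + 144 - 84) = -12*(-60) = 720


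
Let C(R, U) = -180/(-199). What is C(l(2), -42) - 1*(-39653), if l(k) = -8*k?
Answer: 7891127/199 ≈ 39654.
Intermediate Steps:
C(R, U) = 180/199 (C(R, U) = -180*(-1/199) = 180/199)
C(l(2), -42) - 1*(-39653) = 180/199 - 1*(-39653) = 180/199 + 39653 = 7891127/199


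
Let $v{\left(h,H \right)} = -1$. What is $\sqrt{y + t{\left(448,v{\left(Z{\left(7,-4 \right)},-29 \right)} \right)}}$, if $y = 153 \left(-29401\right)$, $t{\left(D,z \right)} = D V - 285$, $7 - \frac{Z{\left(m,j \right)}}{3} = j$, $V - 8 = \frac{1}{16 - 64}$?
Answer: $\frac{i \sqrt{40455570}}{3} \approx 2120.2 i$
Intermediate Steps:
$V = \frac{383}{48}$ ($V = 8 + \frac{1}{16 - 64} = 8 + \frac{1}{-48} = 8 - \frac{1}{48} = \frac{383}{48} \approx 7.9792$)
$Z{\left(m,j \right)} = 21 - 3 j$
$t{\left(D,z \right)} = -285 + \frac{383 D}{48}$ ($t{\left(D,z \right)} = D \frac{383}{48} - 285 = \frac{383 D}{48} - 285 = -285 + \frac{383 D}{48}$)
$y = -4498353$
$\sqrt{y + t{\left(448,v{\left(Z{\left(7,-4 \right)},-29 \right)} \right)}} = \sqrt{-4498353 + \left(-285 + \frac{383}{48} \cdot 448\right)} = \sqrt{-4498353 + \left(-285 + \frac{10724}{3}\right)} = \sqrt{-4498353 + \frac{9869}{3}} = \sqrt{- \frac{13485190}{3}} = \frac{i \sqrt{40455570}}{3}$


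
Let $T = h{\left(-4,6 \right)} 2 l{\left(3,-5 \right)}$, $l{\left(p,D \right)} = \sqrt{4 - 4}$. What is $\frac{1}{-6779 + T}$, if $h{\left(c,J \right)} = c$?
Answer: $- \frac{1}{6779} \approx -0.00014751$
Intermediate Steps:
$l{\left(p,D \right)} = 0$ ($l{\left(p,D \right)} = \sqrt{0} = 0$)
$T = 0$ ($T = \left(-4\right) 2 \cdot 0 = \left(-8\right) 0 = 0$)
$\frac{1}{-6779 + T} = \frac{1}{-6779 + 0} = \frac{1}{-6779} = - \frac{1}{6779}$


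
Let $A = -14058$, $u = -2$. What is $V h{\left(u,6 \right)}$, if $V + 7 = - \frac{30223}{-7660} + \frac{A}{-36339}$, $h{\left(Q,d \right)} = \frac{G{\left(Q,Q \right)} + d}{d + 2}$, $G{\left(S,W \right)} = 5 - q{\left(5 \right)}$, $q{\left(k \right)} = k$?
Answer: $- \frac{742539303}{371142320} \approx -2.0007$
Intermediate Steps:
$G{\left(S,W \right)} = 0$ ($G{\left(S,W \right)} = 5 - 5 = 0$)
$h{\left(Q,d \right)} = \frac{d}{2 + d}$ ($h{\left(Q,d \right)} = \frac{0 + d}{d + 2} = \frac{d}{2 + d}$)
$V = - \frac{247513101}{92785580}$ ($V = -7 - \left(- \frac{30223}{7660} - \frac{4686}{12113}\right) = -7 - - \frac{401985959}{92785580} = -7 + \left(\frac{30223}{7660} + \frac{4686}{12113}\right) = -7 + \frac{401985959}{92785580} = - \frac{247513101}{92785580} \approx -2.6676$)
$V h{\left(u,6 \right)} = - \frac{247513101 \frac{6}{2 + 6}}{92785580} = - \frac{247513101 \cdot \frac{6}{8}}{92785580} = - \frac{247513101 \cdot 6 \cdot \frac{1}{8}}{92785580} = \left(- \frac{247513101}{92785580}\right) \frac{3}{4} = - \frac{742539303}{371142320}$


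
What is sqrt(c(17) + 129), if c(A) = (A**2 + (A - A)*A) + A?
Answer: sqrt(435) ≈ 20.857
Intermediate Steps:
c(A) = A + A**2 (c(A) = (A**2 + 0*A) + A = (A**2 + 0) + A = A**2 + A = A + A**2)
sqrt(c(17) + 129) = sqrt(17*(1 + 17) + 129) = sqrt(17*18 + 129) = sqrt(306 + 129) = sqrt(435)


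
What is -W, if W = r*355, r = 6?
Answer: -2130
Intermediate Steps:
W = 2130 (W = 6*355 = 2130)
-W = -1*2130 = -2130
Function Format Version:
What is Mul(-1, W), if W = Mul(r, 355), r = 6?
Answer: -2130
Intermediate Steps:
W = 2130 (W = Mul(6, 355) = 2130)
Mul(-1, W) = Mul(-1, 2130) = -2130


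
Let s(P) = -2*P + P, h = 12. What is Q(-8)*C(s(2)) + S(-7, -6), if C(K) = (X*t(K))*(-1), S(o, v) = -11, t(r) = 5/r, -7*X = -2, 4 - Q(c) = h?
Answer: -117/7 ≈ -16.714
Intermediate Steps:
Q(c) = -8 (Q(c) = 4 - 1*12 = 4 - 12 = -8)
X = 2/7 (X = -1/7*(-2) = 2/7 ≈ 0.28571)
s(P) = -P
C(K) = -10/(7*K) (C(K) = (2*(5/K)/7)*(-1) = (10/(7*K))*(-1) = -10/(7*K))
Q(-8)*C(s(2)) + S(-7, -6) = -(-80)/(7*((-1*2))) - 11 = -(-80)/(7*(-2)) - 11 = -(-80)*(-1)/(7*2) - 11 = -8*5/7 - 11 = -40/7 - 11 = -117/7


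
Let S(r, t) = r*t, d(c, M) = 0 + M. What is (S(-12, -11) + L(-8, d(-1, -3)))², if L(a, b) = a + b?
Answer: 14641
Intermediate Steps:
d(c, M) = M
(S(-12, -11) + L(-8, d(-1, -3)))² = (-12*(-11) + (-8 - 3))² = (132 - 11)² = 121² = 14641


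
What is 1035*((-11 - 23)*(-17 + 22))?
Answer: -175950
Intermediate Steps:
1035*((-11 - 23)*(-17 + 22)) = 1035*(-34*5) = 1035*(-170) = -175950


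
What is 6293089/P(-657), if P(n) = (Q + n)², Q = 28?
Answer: 6293089/395641 ≈ 15.906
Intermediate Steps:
P(n) = (28 + n)²
6293089/P(-657) = 6293089/((28 - 657)²) = 6293089/((-629)²) = 6293089/395641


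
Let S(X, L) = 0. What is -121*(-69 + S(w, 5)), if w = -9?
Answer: 8349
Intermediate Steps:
-121*(-69 + S(w, 5)) = -121*(-69 + 0) = -121*(-69) = 8349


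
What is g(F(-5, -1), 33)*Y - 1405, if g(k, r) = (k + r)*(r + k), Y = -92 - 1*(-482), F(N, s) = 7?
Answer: 622595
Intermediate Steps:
Y = 390 (Y = -92 + 482 = 390)
g(k, r) = (k + r)**2 (g(k, r) = (k + r)*(k + r) = (k + r)**2)
g(F(-5, -1), 33)*Y - 1405 = (7 + 33)**2*390 - 1405 = 40**2*390 - 1405 = 1600*390 - 1405 = 624000 - 1405 = 622595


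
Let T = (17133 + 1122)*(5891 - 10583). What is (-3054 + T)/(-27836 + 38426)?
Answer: -14275919/1765 ≈ -8088.3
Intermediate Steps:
T = -85652460 (T = 18255*(-4692) = -85652460)
(-3054 + T)/(-27836 + 38426) = (-3054 - 85652460)/(-27836 + 38426) = -85655514/10590 = -85655514*1/10590 = -14275919/1765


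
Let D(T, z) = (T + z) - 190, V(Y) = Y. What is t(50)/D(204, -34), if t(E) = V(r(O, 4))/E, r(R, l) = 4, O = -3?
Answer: -1/250 ≈ -0.0040000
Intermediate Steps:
D(T, z) = -190 + T + z
t(E) = 4/E
t(50)/D(204, -34) = (4/50)/(-190 + 204 - 34) = (4*(1/50))/(-20) = (2/25)*(-1/20) = -1/250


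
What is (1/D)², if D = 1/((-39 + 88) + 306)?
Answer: 126025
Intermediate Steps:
D = 1/355 (D = 1/(49 + 306) = 1/355 ≈ 0.0028169)
(1/D)² = (1/(1/355))² = 355² = 126025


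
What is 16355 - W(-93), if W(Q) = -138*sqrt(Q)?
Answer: 16355 + 138*I*sqrt(93) ≈ 16355.0 + 1330.8*I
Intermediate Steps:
16355 - W(-93) = 16355 - (-138)*sqrt(-93) = 16355 - (-138)*I*sqrt(93) = 16355 + 138*I*sqrt(93)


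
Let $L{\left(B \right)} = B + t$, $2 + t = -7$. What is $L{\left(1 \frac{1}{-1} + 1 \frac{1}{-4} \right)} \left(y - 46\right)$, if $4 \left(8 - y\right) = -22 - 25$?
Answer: $\frac{4305}{16} \approx 269.06$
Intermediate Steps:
$t = -9$ ($t = -2 - 7 = -9$)
$y = \frac{79}{4}$ ($y = 8 - \frac{-22 - 25}{4} = 8 - - \frac{47}{4} = 8 + \frac{47}{4} = \frac{79}{4} \approx 19.75$)
$L{\left(B \right)} = -9 + B$ ($L{\left(B \right)} = B - 9 = -9 + B$)
$L{\left(1 \frac{1}{-1} + 1 \frac{1}{-4} \right)} \left(y - 46\right) = \left(-9 + \left(1 \frac{1}{-1} + 1 \frac{1}{-4}\right)\right) \left(\frac{79}{4} - 46\right) = \left(-9 + \left(1 \left(-1\right) + 1 \left(- \frac{1}{4}\right)\right)\right) \left(- \frac{105}{4}\right) = \left(-9 - \frac{5}{4}\right) \left(- \frac{105}{4}\right) = \left(- \frac{41}{4}\right) \left(- \frac{105}{4}\right) = \frac{4305}{16}$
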